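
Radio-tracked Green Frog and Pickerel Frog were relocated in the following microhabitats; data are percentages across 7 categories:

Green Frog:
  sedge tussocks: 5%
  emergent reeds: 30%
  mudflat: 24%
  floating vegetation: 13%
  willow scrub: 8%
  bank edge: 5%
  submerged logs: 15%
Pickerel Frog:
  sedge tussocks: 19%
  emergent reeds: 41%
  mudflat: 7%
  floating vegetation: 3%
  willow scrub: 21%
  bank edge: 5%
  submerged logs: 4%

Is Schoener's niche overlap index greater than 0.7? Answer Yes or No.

Convert percentages to proportions (divide by 100).
Σ|p₁ᵢ − p₂ᵢ| = 0.14 + 0.11 + 0.17 + 0.10 + 0.13 + 0.00 + 0.11 = 0.76
D = 1 − ½ × 0.76 = 1 − 0.380 = 0.6200
D = 0.6200 < 0.7 → No.

No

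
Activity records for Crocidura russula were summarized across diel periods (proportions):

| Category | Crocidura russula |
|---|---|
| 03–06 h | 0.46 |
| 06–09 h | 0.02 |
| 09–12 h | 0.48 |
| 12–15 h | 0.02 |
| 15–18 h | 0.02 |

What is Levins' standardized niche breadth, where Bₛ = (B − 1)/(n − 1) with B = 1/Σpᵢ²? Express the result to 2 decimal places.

Σpᵢ² = 0.46² + 0.02² + 0.48² + 0.02² + 0.02² = 0.2116 + 0.0004 + 0.2304 + 0.0004 + 0.0004 = 0.4432
B = 1 / 0.4432 = 2.2563
Bₛ = (B − 1)/(n − 1) = (2.2563 − 1)/(5 − 1) = 1.2563/4 = 0.3141

0.31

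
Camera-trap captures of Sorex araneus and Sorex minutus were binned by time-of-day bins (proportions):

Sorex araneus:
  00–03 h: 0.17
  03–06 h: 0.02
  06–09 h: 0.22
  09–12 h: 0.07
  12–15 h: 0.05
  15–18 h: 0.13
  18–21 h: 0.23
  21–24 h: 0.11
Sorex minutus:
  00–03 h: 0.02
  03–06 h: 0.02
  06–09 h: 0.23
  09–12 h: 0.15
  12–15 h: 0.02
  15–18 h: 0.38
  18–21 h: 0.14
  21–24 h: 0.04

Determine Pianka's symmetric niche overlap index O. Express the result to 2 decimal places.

0.76

Σ p₁ᵢp₂ᵢ = 0.0034 + 0.0004 + 0.0506 + 0.0105 + 0.0010 + 0.0494 + 0.0322 + 0.0044 = 0.1519
Σp_1ᵢ² = 0.17² + 0.02² + 0.22² + 0.07² + 0.05² + 0.13² + 0.23² + 0.11² = 0.0289 + 0.0004 + 0.0484 + 0.0049 + 0.0025 + 0.0169 + 0.0529 + 0.0121 = 0.1670
Σp_2ᵢ² = 0.02² + 0.02² + 0.23² + 0.15² + 0.02² + 0.38² + 0.14² + 0.04² = 0.0004 + 0.0004 + 0.0529 + 0.0225 + 0.0004 + 0.1444 + 0.0196 + 0.0016 = 0.2422
O = 0.1519 / √(0.1670 × 0.2422) = 0.1519 / 0.20112 = 0.7553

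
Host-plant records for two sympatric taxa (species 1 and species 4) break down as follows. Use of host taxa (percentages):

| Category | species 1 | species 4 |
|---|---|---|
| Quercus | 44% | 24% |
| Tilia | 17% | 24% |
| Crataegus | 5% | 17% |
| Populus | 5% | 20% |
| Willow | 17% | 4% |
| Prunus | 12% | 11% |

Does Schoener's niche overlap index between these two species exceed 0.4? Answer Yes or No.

Yes

Convert percentages to proportions (divide by 100).
Σ|p₁ᵢ − p₂ᵢ| = 0.20 + 0.07 + 0.12 + 0.15 + 0.13 + 0.01 = 0.68
D = 1 − ½ × 0.68 = 1 − 0.340 = 0.6600
D = 0.6600 > 0.4 → Yes.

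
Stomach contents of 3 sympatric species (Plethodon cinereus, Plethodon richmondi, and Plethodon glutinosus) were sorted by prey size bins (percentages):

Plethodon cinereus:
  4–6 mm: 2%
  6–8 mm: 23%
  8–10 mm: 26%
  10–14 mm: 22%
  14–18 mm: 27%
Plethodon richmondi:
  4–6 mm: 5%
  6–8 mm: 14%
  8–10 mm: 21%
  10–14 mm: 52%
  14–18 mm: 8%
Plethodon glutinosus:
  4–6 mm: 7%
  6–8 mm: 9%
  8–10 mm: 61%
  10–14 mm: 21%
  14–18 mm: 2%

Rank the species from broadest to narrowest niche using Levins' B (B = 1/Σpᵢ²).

Plethodon cinereus > Plethodon richmondi > Plethodon glutinosus

Convert percentages to proportions (divide by 100).
Σp_cineᵢ² = 0.02² + 0.23² + 0.26² + 0.22² + 0.27² = 0.0004 + 0.0529 + 0.0676 + 0.0484 + 0.0729 = 0.2422
B_cine = 1 / 0.2422 = 4.1288
Σp_richᵢ² = 0.05² + 0.14² + 0.21² + 0.52² + 0.08² = 0.0025 + 0.0196 + 0.0441 + 0.2704 + 0.0064 = 0.3430
B_rich = 1 / 0.3430 = 2.9155
Σp_glutᵢ² = 0.07² + 0.09² + 0.61² + 0.21² + 0.02² = 0.0049 + 0.0081 + 0.3721 + 0.0441 + 0.0004 = 0.4296
B_glut = 1 / 0.4296 = 2.3277
Ranking by B (broadest → narrowest): Plethodon cinereus (4.13) > Plethodon richmondi (2.92) > Plethodon glutinosus (2.33)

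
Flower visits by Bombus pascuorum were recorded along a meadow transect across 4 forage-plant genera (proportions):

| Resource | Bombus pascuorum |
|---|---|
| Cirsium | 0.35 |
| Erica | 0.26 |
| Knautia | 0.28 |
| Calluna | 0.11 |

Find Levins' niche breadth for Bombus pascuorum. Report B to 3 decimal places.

3.564

Σpᵢ² = 0.35² + 0.26² + 0.28² + 0.11² = 0.1225 + 0.0676 + 0.0784 + 0.0121 = 0.2806
B = 1 / 0.2806 = 3.56379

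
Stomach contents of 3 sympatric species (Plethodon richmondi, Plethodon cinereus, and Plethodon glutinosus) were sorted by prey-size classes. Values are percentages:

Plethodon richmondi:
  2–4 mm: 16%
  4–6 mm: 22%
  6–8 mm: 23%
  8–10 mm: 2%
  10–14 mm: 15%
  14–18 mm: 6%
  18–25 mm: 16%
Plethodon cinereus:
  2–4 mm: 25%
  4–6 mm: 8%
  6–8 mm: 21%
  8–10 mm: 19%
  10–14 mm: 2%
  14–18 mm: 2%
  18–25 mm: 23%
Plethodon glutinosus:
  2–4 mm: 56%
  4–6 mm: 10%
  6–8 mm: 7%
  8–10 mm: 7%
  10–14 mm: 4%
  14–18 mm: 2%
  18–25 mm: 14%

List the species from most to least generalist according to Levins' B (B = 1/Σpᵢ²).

Plethodon richmondi > Plethodon cinereus > Plethodon glutinosus

Convert percentages to proportions (divide by 100).
Σp_richᵢ² = 0.16² + 0.22² + 0.23² + 0.02² + 0.15² + 0.06² + 0.16² = 0.0256 + 0.0484 + 0.0529 + 0.0004 + 0.0225 + 0.0036 + 0.0256 = 0.1790
B_rich = 1 / 0.1790 = 5.5866
Σp_cineᵢ² = 0.25² + 0.08² + 0.21² + 0.19² + 0.02² + 0.02² + 0.23² = 0.0625 + 0.0064 + 0.0441 + 0.0361 + 0.0004 + 0.0004 + 0.0529 = 0.2028
B_cine = 1 / 0.2028 = 4.9310
Σp_glutᵢ² = 0.56² + 0.10² + 0.07² + 0.07² + 0.04² + 0.02² + 0.14² = 0.3136 + 0.0100 + 0.0049 + 0.0049 + 0.0016 + 0.0004 + 0.0196 = 0.3550
B_glut = 1 / 0.3550 = 2.8169
Ranking by B (broadest → narrowest): Plethodon richmondi (5.59) > Plethodon cinereus (4.93) > Plethodon glutinosus (2.82)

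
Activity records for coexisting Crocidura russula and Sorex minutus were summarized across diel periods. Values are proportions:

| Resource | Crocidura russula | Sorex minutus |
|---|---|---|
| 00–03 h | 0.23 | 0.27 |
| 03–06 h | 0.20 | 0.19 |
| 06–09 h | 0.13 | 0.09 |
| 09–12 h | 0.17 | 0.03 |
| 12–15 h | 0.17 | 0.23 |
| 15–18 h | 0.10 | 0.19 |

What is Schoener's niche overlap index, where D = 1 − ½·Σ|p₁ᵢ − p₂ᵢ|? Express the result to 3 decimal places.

Σ|p₁ᵢ − p₂ᵢ| = 0.04 + 0.01 + 0.04 + 0.14 + 0.06 + 0.09 = 0.38
D = 1 − ½ × 0.38 = 1 − 0.190 = 0.81000

0.810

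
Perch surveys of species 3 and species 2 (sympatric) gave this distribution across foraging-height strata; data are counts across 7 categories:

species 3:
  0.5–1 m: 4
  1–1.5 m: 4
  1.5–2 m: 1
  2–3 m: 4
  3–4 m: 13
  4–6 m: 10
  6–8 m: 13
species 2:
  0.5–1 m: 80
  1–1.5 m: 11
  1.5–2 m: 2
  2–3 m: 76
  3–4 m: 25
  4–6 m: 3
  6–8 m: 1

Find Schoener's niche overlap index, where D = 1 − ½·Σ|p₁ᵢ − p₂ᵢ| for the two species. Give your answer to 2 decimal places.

0.38

Proportions for species 3 (n=49): 4/49=0.0816, 4/49=0.0816, 1/49=0.0204, 4/49=0.0816, 13/49=0.2653, 10/49=0.2041, 13/49=0.2653
Proportions for species 2 (n=198): 80/198=0.4040, 11/198=0.0556, 2/198=0.0101, 76/198=0.3838, 25/198=0.1263, 3/198=0.0152, 1/198=0.0051
Σ|p₁ᵢ − p₂ᵢ| = 0.3224 + 0.0260 + 0.0103 + 0.3022 + 0.1390 + 0.1889 + 0.2602 = 1.2490
D = 1 − ½ × 1.2490 = 1 − 0.62450 = 0.37550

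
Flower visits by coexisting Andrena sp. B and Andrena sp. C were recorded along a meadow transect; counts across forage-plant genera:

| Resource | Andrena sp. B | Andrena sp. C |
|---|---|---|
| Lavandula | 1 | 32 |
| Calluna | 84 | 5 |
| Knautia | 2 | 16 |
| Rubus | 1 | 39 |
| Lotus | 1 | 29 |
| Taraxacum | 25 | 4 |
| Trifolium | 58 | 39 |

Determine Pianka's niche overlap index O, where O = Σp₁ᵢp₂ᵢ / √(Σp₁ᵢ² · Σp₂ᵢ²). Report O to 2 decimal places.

0.38

Proportions for Andrena sp. B (n=172): 1/172=0.0058, 84/172=0.4884, 2/172=0.0116, 1/172=0.0058, 1/172=0.0058, 25/172=0.1453, 58/172=0.3372
Proportions for Andrena sp. C (n=164): 32/164=0.1951, 5/164=0.0305, 16/164=0.0976, 39/164=0.2378, 29/164=0.1768, 4/164=0.0244, 39/164=0.2378
Σ p₁ᵢp₂ᵢ = 0.001132 + 0.014896 + 0.001132 + 0.001379 + 0.001025 + 0.003545 + 0.080186 = 0.103295
Σp_1ᵢ² = 0.0058² + 0.4884² + 0.0116² + 0.0058² + 0.0058² + 0.1453² + 0.3372² = 0.000034 + 0.238535 + 0.000135 + 0.000034 + 0.000034 + 0.021112 + 0.113704 = 0.373588
Σp_2ᵢ² = 0.1951² + 0.0305² + 0.0976² + 0.2378² + 0.1768² + 0.0244² + 0.2378² = 0.038064 + 0.000930 + 0.009526 + 0.056549 + 0.031258 + 0.000595 + 0.056549 = 0.193471
O = 0.103295 / √(0.373588 × 0.193471) = 0.103295 / 0.2688465 = 0.3842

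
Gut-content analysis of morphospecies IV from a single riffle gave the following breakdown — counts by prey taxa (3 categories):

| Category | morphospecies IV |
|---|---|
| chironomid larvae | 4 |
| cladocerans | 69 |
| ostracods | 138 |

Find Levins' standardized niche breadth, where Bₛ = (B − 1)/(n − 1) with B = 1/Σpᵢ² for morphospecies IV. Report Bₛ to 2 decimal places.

Proportions for morphospecies IV (n=211): 4/211=0.0190, 69/211=0.3270, 138/211=0.6540
Σpᵢ² = 0.0190² + 0.3270² + 0.6540² = 0.000361 + 0.106929 + 0.427716 = 0.535006
B = 1 / 0.535006 = 1.8691
Bₛ = (B − 1)/(n − 1) = (1.8691 − 1)/(3 − 1) = 0.8691/2 = 0.4346

0.43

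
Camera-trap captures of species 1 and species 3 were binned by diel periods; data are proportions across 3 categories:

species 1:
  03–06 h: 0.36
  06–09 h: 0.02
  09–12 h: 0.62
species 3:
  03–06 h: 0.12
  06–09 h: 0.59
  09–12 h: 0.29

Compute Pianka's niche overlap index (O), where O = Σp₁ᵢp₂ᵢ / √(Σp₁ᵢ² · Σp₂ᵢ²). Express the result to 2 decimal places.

Σ p₁ᵢp₂ᵢ = 0.0432 + 0.0118 + 0.1798 = 0.2348
Σp_1ᵢ² = 0.36² + 0.02² + 0.62² = 0.1296 + 0.0004 + 0.3844 = 0.5144
Σp_2ᵢ² = 0.12² + 0.59² + 0.29² = 0.0144 + 0.3481 + 0.0841 = 0.4466
O = 0.2348 / √(0.5144 × 0.4466) = 0.2348 / 0.47930 = 0.4899

0.49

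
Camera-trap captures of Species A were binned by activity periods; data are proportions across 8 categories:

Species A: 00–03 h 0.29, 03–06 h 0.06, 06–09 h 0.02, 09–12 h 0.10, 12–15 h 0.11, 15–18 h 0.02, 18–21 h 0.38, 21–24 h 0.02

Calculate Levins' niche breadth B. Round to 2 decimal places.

Σpᵢ² = 0.29² + 0.06² + 0.02² + 0.10² + 0.11² + 0.02² + 0.38² + 0.02² = 0.0841 + 0.0036 + 0.0004 + 0.0100 + 0.0121 + 0.0004 + 0.1444 + 0.0004 = 0.2554
B = 1 / 0.2554 = 3.9154

3.92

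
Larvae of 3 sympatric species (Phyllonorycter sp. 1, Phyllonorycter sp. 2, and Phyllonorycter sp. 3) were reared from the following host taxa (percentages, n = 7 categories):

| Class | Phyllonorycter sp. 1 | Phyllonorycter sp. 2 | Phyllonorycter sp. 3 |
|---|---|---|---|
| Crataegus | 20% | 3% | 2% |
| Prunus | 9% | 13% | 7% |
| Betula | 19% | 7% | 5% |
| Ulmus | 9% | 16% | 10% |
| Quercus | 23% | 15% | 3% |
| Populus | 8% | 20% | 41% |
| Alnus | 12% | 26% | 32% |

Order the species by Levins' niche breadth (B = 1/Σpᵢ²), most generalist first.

Phyllonorycter sp. 1 > Phyllonorycter sp. 2 > Phyllonorycter sp. 3

Convert percentages to proportions (divide by 100).
Σp_1ᵢ² = 0.20² + 0.09² + 0.19² + 0.09² + 0.23² + 0.08² + 0.12² = 0.0400 + 0.0081 + 0.0361 + 0.0081 + 0.0529 + 0.0064 + 0.0144 = 0.1660
B_1 = 1 / 0.1660 = 6.0241
Σp_2ᵢ² = 0.03² + 0.13² + 0.07² + 0.16² + 0.15² + 0.20² + 0.26² = 0.0009 + 0.0169 + 0.0049 + 0.0256 + 0.0225 + 0.0400 + 0.0676 = 0.1784
B_2 = 1 / 0.1784 = 5.6054
Σp_3ᵢ² = 0.02² + 0.07² + 0.05² + 0.10² + 0.03² + 0.41² + 0.32² = 0.0004 + 0.0049 + 0.0025 + 0.0100 + 0.0009 + 0.1681 + 0.1024 = 0.2892
B_3 = 1 / 0.2892 = 3.4578
Ranking by B (broadest → narrowest): Phyllonorycter sp. 1 (6.02) > Phyllonorycter sp. 2 (5.61) > Phyllonorycter sp. 3 (3.46)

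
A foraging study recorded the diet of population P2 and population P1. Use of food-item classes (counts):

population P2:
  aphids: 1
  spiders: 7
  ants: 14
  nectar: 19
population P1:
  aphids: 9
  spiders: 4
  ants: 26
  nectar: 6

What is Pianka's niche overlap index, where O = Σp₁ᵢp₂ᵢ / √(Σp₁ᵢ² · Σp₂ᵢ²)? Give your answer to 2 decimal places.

Proportions for population P2 (n=41): 1/41=0.0244, 7/41=0.1707, 14/41=0.3415, 19/41=0.4634
Proportions for population P1 (n=45): 9/45=0.2000, 4/45=0.0889, 26/45=0.5778, 6/45=0.1333
Σ p₁ᵢp₂ᵢ = 0.004880 + 0.015175 + 0.197319 + 0.061771 = 0.279145
Σp_1ᵢ² = 0.0244² + 0.1707² + 0.3415² + 0.4634² = 0.000595 + 0.029138 + 0.116622 + 0.214740 = 0.361095
Σp_2ᵢ² = 0.2000² + 0.0889² + 0.5778² + 0.1333² = 0.040000 + 0.007903 + 0.333853 + 0.017769 = 0.399525
O = 0.279145 / √(0.361095 × 0.399525) = 0.279145 / 0.3798243 = 0.7349

0.73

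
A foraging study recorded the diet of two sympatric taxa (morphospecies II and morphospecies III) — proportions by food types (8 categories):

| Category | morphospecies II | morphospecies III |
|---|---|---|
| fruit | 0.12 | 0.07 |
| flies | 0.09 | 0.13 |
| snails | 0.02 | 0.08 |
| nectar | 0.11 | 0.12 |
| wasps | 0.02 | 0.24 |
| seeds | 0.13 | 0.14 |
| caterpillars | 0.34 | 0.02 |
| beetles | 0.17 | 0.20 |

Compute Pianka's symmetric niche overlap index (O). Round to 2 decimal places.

Σ p₁ᵢp₂ᵢ = 0.0084 + 0.0117 + 0.0016 + 0.0132 + 0.0048 + 0.0182 + 0.0068 + 0.0340 = 0.0987
Σp_1ᵢ² = 0.12² + 0.09² + 0.02² + 0.11² + 0.02² + 0.13² + 0.34² + 0.17² = 0.0144 + 0.0081 + 0.0004 + 0.0121 + 0.0004 + 0.0169 + 0.1156 + 0.0289 = 0.1968
Σp_2ᵢ² = 0.07² + 0.13² + 0.08² + 0.12² + 0.24² + 0.14² + 0.02² + 0.20² = 0.0049 + 0.0169 + 0.0064 + 0.0144 + 0.0576 + 0.0196 + 0.0004 + 0.0400 = 0.1602
O = 0.0987 / √(0.1968 × 0.1602) = 0.0987 / 0.17756 = 0.5559

0.56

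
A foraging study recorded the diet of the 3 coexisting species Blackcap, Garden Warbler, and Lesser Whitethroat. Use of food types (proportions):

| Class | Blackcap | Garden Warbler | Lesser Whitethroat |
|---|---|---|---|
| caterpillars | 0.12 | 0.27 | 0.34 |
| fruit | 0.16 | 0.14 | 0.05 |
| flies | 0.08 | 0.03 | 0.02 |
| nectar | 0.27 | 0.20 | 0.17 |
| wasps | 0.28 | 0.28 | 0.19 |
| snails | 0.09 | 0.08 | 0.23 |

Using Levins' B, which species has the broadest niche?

Σp_Blacᵢ² = 0.12² + 0.16² + 0.08² + 0.27² + 0.28² + 0.09² = 0.0144 + 0.0256 + 0.0064 + 0.0729 + 0.0784 + 0.0081 = 0.2058
B_Blac = 1 / 0.2058 = 4.8591
Σp_Warbᵢ² = 0.27² + 0.14² + 0.03² + 0.20² + 0.28² + 0.08² = 0.0729 + 0.0196 + 0.0009 + 0.0400 + 0.0784 + 0.0064 = 0.2182
B_Warb = 1 / 0.2182 = 4.5830
Σp_Whitᵢ² = 0.34² + 0.05² + 0.02² + 0.17² + 0.19² + 0.23² = 0.1156 + 0.0025 + 0.0004 + 0.0289 + 0.0361 + 0.0529 = 0.2364
B_Whit = 1 / 0.2364 = 4.2301
Highest B → broadest niche (most generalist): Blackcap (B = 4.86).

Blackcap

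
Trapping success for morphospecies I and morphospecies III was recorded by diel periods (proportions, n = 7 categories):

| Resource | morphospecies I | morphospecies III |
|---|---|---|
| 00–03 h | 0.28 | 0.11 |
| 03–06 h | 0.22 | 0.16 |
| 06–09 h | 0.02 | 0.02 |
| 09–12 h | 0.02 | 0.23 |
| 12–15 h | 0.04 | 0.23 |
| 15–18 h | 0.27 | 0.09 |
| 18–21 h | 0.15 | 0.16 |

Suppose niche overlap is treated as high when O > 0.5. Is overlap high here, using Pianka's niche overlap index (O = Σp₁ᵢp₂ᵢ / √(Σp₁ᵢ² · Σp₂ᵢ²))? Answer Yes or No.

Σ p₁ᵢp₂ᵢ = 0.0308 + 0.0352 + 0.0004 + 0.0046 + 0.0092 + 0.0243 + 0.0240 = 0.1285
Σp_1ᵢ² = 0.28² + 0.22² + 0.02² + 0.02² + 0.04² + 0.27² + 0.15² = 0.0784 + 0.0484 + 0.0004 + 0.0004 + 0.0016 + 0.0729 + 0.0225 = 0.2246
Σp_2ᵢ² = 0.11² + 0.16² + 0.02² + 0.23² + 0.23² + 0.09² + 0.16² = 0.0121 + 0.0256 + 0.0004 + 0.0529 + 0.0529 + 0.0081 + 0.0256 = 0.1776
O = 0.1285 / √(0.2246 × 0.1776) = 0.1285 / 0.19972 = 0.6434
O = 0.6434 > 0.5 → Yes.

Yes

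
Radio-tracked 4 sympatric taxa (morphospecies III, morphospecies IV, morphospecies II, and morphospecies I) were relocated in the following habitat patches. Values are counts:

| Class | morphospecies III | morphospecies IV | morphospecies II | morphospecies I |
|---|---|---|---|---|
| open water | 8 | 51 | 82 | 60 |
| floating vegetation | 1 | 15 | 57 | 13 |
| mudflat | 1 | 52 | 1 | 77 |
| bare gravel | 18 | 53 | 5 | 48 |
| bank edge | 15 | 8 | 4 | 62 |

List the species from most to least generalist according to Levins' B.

morphospecies I > morphospecies IV > morphospecies III > morphospecies II

Proportions for morphospecies III (n=43): 8/43=0.1860, 1/43=0.0233, 1/43=0.0233, 18/43=0.4186, 15/43=0.3488
Proportions for morphospecies IV (n=179): 51/179=0.2849, 15/179=0.0838, 52/179=0.2905, 53/179=0.2961, 8/179=0.0447
Proportions for morphospecies II (n=149): 82/149=0.5503, 57/149=0.3826, 1/149=0.0067, 5/149=0.0336, 4/149=0.0268
Proportions for morphospecies I (n=260): 60/260=0.2308, 13/260=0.0500, 77/260=0.2962, 48/260=0.1846, 62/260=0.2385
Σp_IIIᵢ² = 0.1860² + 0.0233² + 0.0233² + 0.4186² + 0.3488² = 0.034596 + 0.000543 + 0.000543 + 0.175226 + 0.121661 = 0.332569
B_III = 1 / 0.332569 = 3.0069
Σp_IVᵢ² = 0.2849² + 0.0838² + 0.2905² + 0.2961² + 0.0447² = 0.081168 + 0.007022 + 0.084390 + 0.087675 + 0.001998 = 0.262253
B_IV = 1 / 0.262253 = 3.8131
Σp_IIᵢ² = 0.5503² + 0.3826² + 0.0067² + 0.0336² + 0.0268² = 0.302830 + 0.146383 + 0.000045 + 0.001129 + 0.000718 = 0.451105
B_II = 1 / 0.451105 = 2.2168
Σp_Iᵢ² = 0.2308² + 0.0500² + 0.2962² + 0.1846² + 0.2385² = 0.053269 + 0.002500 + 0.087734 + 0.034077 + 0.056882 = 0.234462
B_I = 1 / 0.234462 = 4.2651
Ranking by B (broadest → narrowest): morphospecies I (4.27) > morphospecies IV (3.81) > morphospecies III (3.01) > morphospecies II (2.22)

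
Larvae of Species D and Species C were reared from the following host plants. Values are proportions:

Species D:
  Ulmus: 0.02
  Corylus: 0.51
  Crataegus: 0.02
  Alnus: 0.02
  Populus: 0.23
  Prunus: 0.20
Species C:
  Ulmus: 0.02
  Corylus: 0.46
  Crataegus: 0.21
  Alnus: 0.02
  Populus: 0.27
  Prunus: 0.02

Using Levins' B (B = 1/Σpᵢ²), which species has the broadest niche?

Species C

Σp_Dᵢ² = 0.02² + 0.51² + 0.02² + 0.02² + 0.23² + 0.20² = 0.0004 + 0.2601 + 0.0004 + 0.0004 + 0.0529 + 0.0400 = 0.3542
B_D = 1 / 0.3542 = 2.8233
Σp_Cᵢ² = 0.02² + 0.46² + 0.21² + 0.02² + 0.27² + 0.02² = 0.0004 + 0.2116 + 0.0441 + 0.0004 + 0.0729 + 0.0004 = 0.3298
B_C = 1 / 0.3298 = 3.0321
Highest B → broadest niche (most generalist): Species C (B = 3.03).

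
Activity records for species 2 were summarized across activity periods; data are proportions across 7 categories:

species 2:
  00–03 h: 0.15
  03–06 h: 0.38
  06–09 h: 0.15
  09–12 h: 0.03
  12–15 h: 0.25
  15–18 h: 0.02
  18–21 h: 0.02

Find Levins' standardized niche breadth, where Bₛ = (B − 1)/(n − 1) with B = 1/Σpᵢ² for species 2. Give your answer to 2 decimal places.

0.49

Σpᵢ² = 0.15² + 0.38² + 0.15² + 0.03² + 0.25² + 0.02² + 0.02² = 0.0225 + 0.1444 + 0.0225 + 0.0009 + 0.0625 + 0.0004 + 0.0004 = 0.2536
B = 1 / 0.2536 = 3.9432
Bₛ = (B − 1)/(n − 1) = (3.9432 − 1)/(7 − 1) = 2.9432/6 = 0.4905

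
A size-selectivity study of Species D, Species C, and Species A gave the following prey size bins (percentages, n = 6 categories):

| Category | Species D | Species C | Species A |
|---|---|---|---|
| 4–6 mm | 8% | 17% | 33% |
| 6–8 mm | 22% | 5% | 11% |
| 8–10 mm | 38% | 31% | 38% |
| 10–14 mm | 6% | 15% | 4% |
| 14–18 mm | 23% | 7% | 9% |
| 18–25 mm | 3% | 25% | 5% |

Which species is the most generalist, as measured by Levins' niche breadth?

Species C

Convert percentages to proportions (divide by 100).
Σp_Dᵢ² = 0.08² + 0.22² + 0.38² + 0.06² + 0.23² + 0.03² = 0.0064 + 0.0484 + 0.1444 + 0.0036 + 0.0529 + 0.0009 = 0.2566
B_D = 1 / 0.2566 = 3.8971
Σp_Cᵢ² = 0.17² + 0.05² + 0.31² + 0.15² + 0.07² + 0.25² = 0.0289 + 0.0025 + 0.0961 + 0.0225 + 0.0049 + 0.0625 = 0.2174
B_C = 1 / 0.2174 = 4.5998
Σp_Aᵢ² = 0.33² + 0.11² + 0.38² + 0.04² + 0.09² + 0.05² = 0.1089 + 0.0121 + 0.1444 + 0.0016 + 0.0081 + 0.0025 = 0.2776
B_A = 1 / 0.2776 = 3.6023
Highest B → broadest niche (most generalist): Species C (B = 4.60).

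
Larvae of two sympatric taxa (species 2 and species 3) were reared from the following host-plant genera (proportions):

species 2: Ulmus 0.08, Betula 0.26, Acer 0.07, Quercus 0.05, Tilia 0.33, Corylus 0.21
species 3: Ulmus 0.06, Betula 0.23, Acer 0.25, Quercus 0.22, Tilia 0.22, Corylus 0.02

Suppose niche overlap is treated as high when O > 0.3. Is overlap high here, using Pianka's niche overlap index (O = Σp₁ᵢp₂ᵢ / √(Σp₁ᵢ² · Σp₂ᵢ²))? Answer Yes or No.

Σ p₁ᵢp₂ᵢ = 0.0048 + 0.0598 + 0.0175 + 0.0110 + 0.0726 + 0.0042 = 0.1699
Σp_1ᵢ² = 0.08² + 0.26² + 0.07² + 0.05² + 0.33² + 0.21² = 0.0064 + 0.0676 + 0.0049 + 0.0025 + 0.1089 + 0.0441 = 0.2344
Σp_2ᵢ² = 0.06² + 0.23² + 0.25² + 0.22² + 0.22² + 0.02² = 0.0036 + 0.0529 + 0.0625 + 0.0484 + 0.0484 + 0.0004 = 0.2162
O = 0.1699 / √(0.2344 × 0.2162) = 0.1699 / 0.22512 = 0.7547
O = 0.7547 > 0.3 → Yes.

Yes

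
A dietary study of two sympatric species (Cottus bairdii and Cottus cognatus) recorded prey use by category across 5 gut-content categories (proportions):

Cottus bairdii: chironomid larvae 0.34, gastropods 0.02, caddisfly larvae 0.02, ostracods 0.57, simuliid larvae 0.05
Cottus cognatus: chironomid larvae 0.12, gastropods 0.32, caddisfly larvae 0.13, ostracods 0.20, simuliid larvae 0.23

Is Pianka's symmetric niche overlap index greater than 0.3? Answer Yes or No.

Yes

Σ p₁ᵢp₂ᵢ = 0.0408 + 0.0064 + 0.0026 + 0.1140 + 0.0115 = 0.1753
Σp_1ᵢ² = 0.34² + 0.02² + 0.02² + 0.57² + 0.05² = 0.1156 + 0.0004 + 0.0004 + 0.3249 + 0.0025 = 0.4438
Σp_2ᵢ² = 0.12² + 0.32² + 0.13² + 0.20² + 0.23² = 0.0144 + 0.1024 + 0.0169 + 0.0400 + 0.0529 = 0.2266
O = 0.1753 / √(0.4438 × 0.2266) = 0.1753 / 0.31712 = 0.5528
O = 0.5528 > 0.3 → Yes.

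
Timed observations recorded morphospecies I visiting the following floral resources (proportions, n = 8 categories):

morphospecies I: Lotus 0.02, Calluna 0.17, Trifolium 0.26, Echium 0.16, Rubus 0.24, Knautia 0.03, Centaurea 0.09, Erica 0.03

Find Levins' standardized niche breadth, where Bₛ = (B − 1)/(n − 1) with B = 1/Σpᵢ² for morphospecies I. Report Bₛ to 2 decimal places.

Σpᵢ² = 0.02² + 0.17² + 0.26² + 0.16² + 0.24² + 0.03² + 0.09² + 0.03² = 0.0004 + 0.0289 + 0.0676 + 0.0256 + 0.0576 + 0.0009 + 0.0081 + 0.0009 = 0.1900
B = 1 / 0.1900 = 5.2632
Bₛ = (B − 1)/(n − 1) = (5.2632 − 1)/(8 − 1) = 4.2632/7 = 0.6090

0.61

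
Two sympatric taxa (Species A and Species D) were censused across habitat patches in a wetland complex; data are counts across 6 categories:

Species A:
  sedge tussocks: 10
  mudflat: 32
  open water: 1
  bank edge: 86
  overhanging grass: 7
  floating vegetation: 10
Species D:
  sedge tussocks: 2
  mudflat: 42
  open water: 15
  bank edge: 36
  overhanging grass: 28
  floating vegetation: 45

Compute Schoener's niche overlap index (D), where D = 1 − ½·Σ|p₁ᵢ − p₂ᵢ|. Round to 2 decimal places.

Proportions for Species A (n=146): 10/146=0.0685, 32/146=0.2192, 1/146=0.0068, 86/146=0.5890, 7/146=0.0479, 10/146=0.0685
Proportions for Species D (n=168): 2/168=0.0119, 42/168=0.2500, 15/168=0.0893, 36/168=0.2143, 28/168=0.1667, 45/168=0.2679
Σ|p₁ᵢ − p₂ᵢ| = 0.0566 + 0.0308 + 0.0825 + 0.3747 + 0.1188 + 0.1994 = 0.8628
D = 1 − ½ × 0.8628 = 1 − 0.43140 = 0.56860

0.57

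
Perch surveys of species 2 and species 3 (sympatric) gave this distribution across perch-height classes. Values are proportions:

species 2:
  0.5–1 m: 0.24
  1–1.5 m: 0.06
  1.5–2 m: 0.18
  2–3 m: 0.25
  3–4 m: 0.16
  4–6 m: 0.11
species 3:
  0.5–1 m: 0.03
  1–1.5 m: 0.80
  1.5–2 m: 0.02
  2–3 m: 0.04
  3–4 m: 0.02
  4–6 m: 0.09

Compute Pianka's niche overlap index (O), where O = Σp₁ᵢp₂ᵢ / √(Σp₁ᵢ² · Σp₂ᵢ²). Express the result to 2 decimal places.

0.23

Σ p₁ᵢp₂ᵢ = 0.0072 + 0.0480 + 0.0036 + 0.0100 + 0.0032 + 0.0099 = 0.0819
Σp_1ᵢ² = 0.24² + 0.06² + 0.18² + 0.25² + 0.16² + 0.11² = 0.0576 + 0.0036 + 0.0324 + 0.0625 + 0.0256 + 0.0121 = 0.1938
Σp_2ᵢ² = 0.03² + 0.80² + 0.02² + 0.04² + 0.02² + 0.09² = 0.0009 + 0.6400 + 0.0004 + 0.0016 + 0.0004 + 0.0081 = 0.6514
O = 0.0819 / √(0.1938 × 0.6514) = 0.0819 / 0.35530 = 0.2305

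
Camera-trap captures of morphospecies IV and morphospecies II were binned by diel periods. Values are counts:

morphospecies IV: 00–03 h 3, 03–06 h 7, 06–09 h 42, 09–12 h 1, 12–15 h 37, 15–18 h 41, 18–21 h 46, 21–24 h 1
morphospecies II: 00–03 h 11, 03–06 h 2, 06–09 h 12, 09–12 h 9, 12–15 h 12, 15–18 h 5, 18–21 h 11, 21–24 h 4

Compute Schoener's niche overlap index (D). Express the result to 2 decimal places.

0.66

Proportions for morphospecies IV (n=178): 3/178=0.0169, 7/178=0.0393, 42/178=0.2360, 1/178=0.0056, 37/178=0.2079, 41/178=0.2303, 46/178=0.2584, 1/178=0.0056
Proportions for morphospecies II (n=66): 11/66=0.1667, 2/66=0.0303, 12/66=0.1818, 9/66=0.1364, 12/66=0.1818, 5/66=0.0758, 11/66=0.1667, 4/66=0.0606
Σ|p₁ᵢ − p₂ᵢ| = 0.1498 + 0.0090 + 0.0542 + 0.1308 + 0.0261 + 0.1545 + 0.0917 + 0.0550 = 0.6711
D = 1 − ½ × 0.6711 = 1 − 0.33555 = 0.66445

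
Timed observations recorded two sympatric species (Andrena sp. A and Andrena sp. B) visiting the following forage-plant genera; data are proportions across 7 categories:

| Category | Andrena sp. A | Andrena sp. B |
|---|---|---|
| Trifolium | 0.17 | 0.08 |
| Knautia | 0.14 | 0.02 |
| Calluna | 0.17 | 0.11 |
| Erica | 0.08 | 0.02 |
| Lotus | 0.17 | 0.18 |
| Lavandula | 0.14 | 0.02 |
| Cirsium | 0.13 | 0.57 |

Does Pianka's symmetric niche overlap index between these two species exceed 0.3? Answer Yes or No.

Yes

Σ p₁ᵢp₂ᵢ = 0.0136 + 0.0028 + 0.0187 + 0.0016 + 0.0306 + 0.0028 + 0.0741 = 0.1442
Σp_1ᵢ² = 0.17² + 0.14² + 0.17² + 0.08² + 0.17² + 0.14² + 0.13² = 0.0289 + 0.0196 + 0.0289 + 0.0064 + 0.0289 + 0.0196 + 0.0169 = 0.1492
Σp_2ᵢ² = 0.08² + 0.02² + 0.11² + 0.02² + 0.18² + 0.02² + 0.57² = 0.0064 + 0.0004 + 0.0121 + 0.0004 + 0.0324 + 0.0004 + 0.3249 = 0.3770
O = 0.1442 / √(0.1492 × 0.3770) = 0.1442 / 0.23717 = 0.6080
O = 0.6080 > 0.3 → Yes.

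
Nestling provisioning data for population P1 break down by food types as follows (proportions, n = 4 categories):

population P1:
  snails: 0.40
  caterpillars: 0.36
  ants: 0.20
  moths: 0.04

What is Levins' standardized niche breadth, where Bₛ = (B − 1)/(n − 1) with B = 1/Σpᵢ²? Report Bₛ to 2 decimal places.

0.67

Σpᵢ² = 0.40² + 0.36² + 0.20² + 0.04² = 0.1600 + 0.1296 + 0.0400 + 0.0016 = 0.3312
B = 1 / 0.3312 = 3.0193
Bₛ = (B − 1)/(n − 1) = (3.0193 − 1)/(4 − 1) = 2.0193/3 = 0.6731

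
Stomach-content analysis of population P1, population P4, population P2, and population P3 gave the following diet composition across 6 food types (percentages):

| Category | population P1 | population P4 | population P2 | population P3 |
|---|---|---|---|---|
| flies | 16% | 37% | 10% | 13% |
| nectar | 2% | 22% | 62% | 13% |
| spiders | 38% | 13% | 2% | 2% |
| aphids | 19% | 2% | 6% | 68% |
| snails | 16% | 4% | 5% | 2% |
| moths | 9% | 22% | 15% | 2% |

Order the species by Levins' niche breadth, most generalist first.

population P1 > population P4 > population P2 > population P3

Convert percentages to proportions (divide by 100).
Σp_P1ᵢ² = 0.16² + 0.02² + 0.38² + 0.19² + 0.16² + 0.09² = 0.0256 + 0.0004 + 0.1444 + 0.0361 + 0.0256 + 0.0081 = 0.2402
B_P1 = 1 / 0.2402 = 4.1632
Σp_P4ᵢ² = 0.37² + 0.22² + 0.13² + 0.02² + 0.04² + 0.22² = 0.1369 + 0.0484 + 0.0169 + 0.0004 + 0.0016 + 0.0484 = 0.2526
B_P4 = 1 / 0.2526 = 3.9588
Σp_P2ᵢ² = 0.10² + 0.62² + 0.02² + 0.06² + 0.05² + 0.15² = 0.0100 + 0.3844 + 0.0004 + 0.0036 + 0.0025 + 0.0225 = 0.4234
B_P2 = 1 / 0.4234 = 2.3618
Σp_P3ᵢ² = 0.13² + 0.13² + 0.02² + 0.68² + 0.02² + 0.02² = 0.0169 + 0.0169 + 0.0004 + 0.4624 + 0.0004 + 0.0004 = 0.4974
B_P3 = 1 / 0.4974 = 2.0105
Ranking by B (broadest → narrowest): population P1 (4.16) > population P4 (3.96) > population P2 (2.36) > population P3 (2.01)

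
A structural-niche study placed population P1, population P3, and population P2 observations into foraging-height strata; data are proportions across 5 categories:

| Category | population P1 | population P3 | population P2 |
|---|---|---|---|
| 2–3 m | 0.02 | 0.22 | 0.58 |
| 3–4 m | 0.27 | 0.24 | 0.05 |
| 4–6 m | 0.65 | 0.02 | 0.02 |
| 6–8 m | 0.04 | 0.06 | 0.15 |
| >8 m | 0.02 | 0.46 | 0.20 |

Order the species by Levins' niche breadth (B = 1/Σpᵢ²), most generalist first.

Σp_P1ᵢ² = 0.02² + 0.27² + 0.65² + 0.04² + 0.02² = 0.0004 + 0.0729 + 0.4225 + 0.0016 + 0.0004 = 0.4978
B_P1 = 1 / 0.4978 = 2.0088
Σp_P3ᵢ² = 0.22² + 0.24² + 0.02² + 0.06² + 0.46² = 0.0484 + 0.0576 + 0.0004 + 0.0036 + 0.2116 = 0.3216
B_P3 = 1 / 0.3216 = 3.1095
Σp_P2ᵢ² = 0.58² + 0.05² + 0.02² + 0.15² + 0.20² = 0.3364 + 0.0025 + 0.0004 + 0.0225 + 0.0400 = 0.4018
B_P2 = 1 / 0.4018 = 2.4888
Ranking by B (broadest → narrowest): population P3 (3.11) > population P2 (2.49) > population P1 (2.01)

population P3 > population P2 > population P1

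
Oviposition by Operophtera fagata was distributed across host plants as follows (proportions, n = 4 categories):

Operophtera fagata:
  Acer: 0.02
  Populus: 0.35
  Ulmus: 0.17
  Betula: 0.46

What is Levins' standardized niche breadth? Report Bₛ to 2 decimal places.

0.58

Σpᵢ² = 0.02² + 0.35² + 0.17² + 0.46² = 0.0004 + 0.1225 + 0.0289 + 0.2116 = 0.3634
B = 1 / 0.3634 = 2.7518
Bₛ = (B − 1)/(n − 1) = (2.7518 − 1)/(4 − 1) = 1.7518/3 = 0.5839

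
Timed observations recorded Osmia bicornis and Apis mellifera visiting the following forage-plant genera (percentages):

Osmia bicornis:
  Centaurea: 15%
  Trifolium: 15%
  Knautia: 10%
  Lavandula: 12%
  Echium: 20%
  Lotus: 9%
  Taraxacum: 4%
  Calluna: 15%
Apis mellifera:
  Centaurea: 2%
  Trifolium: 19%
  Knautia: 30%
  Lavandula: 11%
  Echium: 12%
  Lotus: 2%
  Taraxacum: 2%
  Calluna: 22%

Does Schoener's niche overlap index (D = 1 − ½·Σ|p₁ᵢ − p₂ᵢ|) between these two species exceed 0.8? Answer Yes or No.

Convert percentages to proportions (divide by 100).
Σ|p₁ᵢ − p₂ᵢ| = 0.13 + 0.04 + 0.20 + 0.01 + 0.08 + 0.07 + 0.02 + 0.07 = 0.62
D = 1 − ½ × 0.62 = 1 − 0.310 = 0.6900
D = 0.6900 < 0.8 → No.

No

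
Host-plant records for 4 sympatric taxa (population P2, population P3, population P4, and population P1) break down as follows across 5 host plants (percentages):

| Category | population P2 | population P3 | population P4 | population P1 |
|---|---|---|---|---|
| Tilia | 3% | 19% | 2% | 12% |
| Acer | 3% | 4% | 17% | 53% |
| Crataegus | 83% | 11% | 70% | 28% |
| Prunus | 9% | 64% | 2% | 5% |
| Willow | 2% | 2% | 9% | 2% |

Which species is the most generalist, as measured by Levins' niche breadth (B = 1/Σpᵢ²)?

population P1

Convert percentages to proportions (divide by 100).
Σp_P2ᵢ² = 0.03² + 0.03² + 0.83² + 0.09² + 0.02² = 0.0009 + 0.0009 + 0.6889 + 0.0081 + 0.0004 = 0.6992
B_P2 = 1 / 0.6992 = 1.4302
Σp_P3ᵢ² = 0.19² + 0.04² + 0.11² + 0.64² + 0.02² = 0.0361 + 0.0016 + 0.0121 + 0.4096 + 0.0004 = 0.4598
B_P3 = 1 / 0.4598 = 2.1749
Σp_P4ᵢ² = 0.02² + 0.17² + 0.70² + 0.02² + 0.09² = 0.0004 + 0.0289 + 0.4900 + 0.0004 + 0.0081 = 0.5278
B_P4 = 1 / 0.5278 = 1.8947
Σp_P1ᵢ² = 0.12² + 0.53² + 0.28² + 0.05² + 0.02² = 0.0144 + 0.2809 + 0.0784 + 0.0025 + 0.0004 = 0.3766
B_P1 = 1 / 0.3766 = 2.6553
Highest B → broadest niche (most generalist): population P1 (B = 2.66).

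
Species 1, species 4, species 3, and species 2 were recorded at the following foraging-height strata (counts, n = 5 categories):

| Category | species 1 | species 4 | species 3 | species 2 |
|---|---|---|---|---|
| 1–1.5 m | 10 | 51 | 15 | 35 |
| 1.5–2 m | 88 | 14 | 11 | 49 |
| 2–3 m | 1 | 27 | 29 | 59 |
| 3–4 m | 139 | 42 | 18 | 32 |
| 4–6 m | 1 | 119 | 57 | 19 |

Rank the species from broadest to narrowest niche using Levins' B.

Proportions for species 1 (n=239): 10/239=0.0418, 88/239=0.3682, 1/239=0.0042, 139/239=0.5816, 1/239=0.0042
Proportions for species 4 (n=253): 51/253=0.2016, 14/253=0.0553, 27/253=0.1067, 42/253=0.1660, 119/253=0.4704
Proportions for species 3 (n=130): 15/130=0.1154, 11/130=0.0846, 29/130=0.2231, 18/130=0.1385, 57/130=0.4385
Proportions for species 2 (n=194): 35/194=0.1804, 49/194=0.2526, 59/194=0.3041, 32/194=0.1649, 19/194=0.0979
Σp_1ᵢ² = 0.0418² + 0.3682² + 0.0042² + 0.5816² + 0.0042² = 0.001747 + 0.135571 + 0.000018 + 0.338259 + 0.000018 = 0.475613
B_1 = 1 / 0.475613 = 2.1025
Σp_4ᵢ² = 0.2016² + 0.0553² + 0.1067² + 0.1660² + 0.4704² = 0.040643 + 0.003058 + 0.011385 + 0.027556 + 0.221276 = 0.303918
B_4 = 1 / 0.303918 = 3.2904
Σp_3ᵢ² = 0.1154² + 0.0846² + 0.2231² + 0.1385² + 0.4385² = 0.013317 + 0.007157 + 0.049774 + 0.019182 + 0.192282 = 0.281712
B_3 = 1 / 0.281712 = 3.5497
Σp_2ᵢ² = 0.1804² + 0.2526² + 0.3041² + 0.1649² + 0.0979² = 0.032544 + 0.063807 + 0.092477 + 0.027192 + 0.009584 = 0.225604
B_2 = 1 / 0.225604 = 4.4325
Ranking by B (broadest → narrowest): species 2 (4.43) > species 3 (3.55) > species 4 (3.29) > species 1 (2.10)

species 2 > species 3 > species 4 > species 1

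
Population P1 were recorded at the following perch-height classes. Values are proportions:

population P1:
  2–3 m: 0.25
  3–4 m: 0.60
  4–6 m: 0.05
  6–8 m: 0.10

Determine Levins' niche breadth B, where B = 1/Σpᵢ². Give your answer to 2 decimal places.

2.30

Σpᵢ² = 0.25² + 0.60² + 0.05² + 0.10² = 0.0625 + 0.3600 + 0.0025 + 0.0100 = 0.4350
B = 1 / 0.4350 = 2.2989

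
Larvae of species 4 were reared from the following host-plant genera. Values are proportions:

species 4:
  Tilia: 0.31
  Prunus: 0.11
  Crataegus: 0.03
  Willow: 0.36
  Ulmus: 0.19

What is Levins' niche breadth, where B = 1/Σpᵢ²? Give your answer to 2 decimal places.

Σpᵢ² = 0.31² + 0.11² + 0.03² + 0.36² + 0.19² = 0.0961 + 0.0121 + 0.0009 + 0.1296 + 0.0361 = 0.2748
B = 1 / 0.2748 = 3.6390

3.64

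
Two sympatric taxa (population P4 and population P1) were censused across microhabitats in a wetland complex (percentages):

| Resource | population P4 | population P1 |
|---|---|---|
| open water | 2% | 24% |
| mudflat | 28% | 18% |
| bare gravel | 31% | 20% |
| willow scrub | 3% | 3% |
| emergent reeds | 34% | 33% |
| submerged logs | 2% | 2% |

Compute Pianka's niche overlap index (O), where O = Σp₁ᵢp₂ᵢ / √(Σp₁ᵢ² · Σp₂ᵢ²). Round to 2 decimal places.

Convert percentages to proportions (divide by 100).
Σ p₁ᵢp₂ᵢ = 0.0048 + 0.0504 + 0.0620 + 0.0009 + 0.1122 + 0.0004 = 0.2307
Σp_1ᵢ² = 0.02² + 0.28² + 0.31² + 0.03² + 0.34² + 0.02² = 0.0004 + 0.0784 + 0.0961 + 0.0009 + 0.1156 + 0.0004 = 0.2918
Σp_2ᵢ² = 0.24² + 0.18² + 0.20² + 0.03² + 0.33² + 0.02² = 0.0576 + 0.0324 + 0.0400 + 0.0009 + 0.1089 + 0.0004 = 0.2402
O = 0.2307 / √(0.2918 × 0.2402) = 0.2307 / 0.26475 = 0.8714

0.87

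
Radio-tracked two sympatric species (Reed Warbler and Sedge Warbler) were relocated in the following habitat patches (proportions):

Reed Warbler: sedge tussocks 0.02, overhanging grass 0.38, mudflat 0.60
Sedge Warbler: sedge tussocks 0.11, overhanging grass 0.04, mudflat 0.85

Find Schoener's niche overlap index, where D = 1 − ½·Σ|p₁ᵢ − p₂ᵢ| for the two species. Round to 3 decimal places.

0.660

Σ|p₁ᵢ − p₂ᵢ| = 0.09 + 0.34 + 0.25 = 0.68
D = 1 − ½ × 0.68 = 1 − 0.340 = 0.66000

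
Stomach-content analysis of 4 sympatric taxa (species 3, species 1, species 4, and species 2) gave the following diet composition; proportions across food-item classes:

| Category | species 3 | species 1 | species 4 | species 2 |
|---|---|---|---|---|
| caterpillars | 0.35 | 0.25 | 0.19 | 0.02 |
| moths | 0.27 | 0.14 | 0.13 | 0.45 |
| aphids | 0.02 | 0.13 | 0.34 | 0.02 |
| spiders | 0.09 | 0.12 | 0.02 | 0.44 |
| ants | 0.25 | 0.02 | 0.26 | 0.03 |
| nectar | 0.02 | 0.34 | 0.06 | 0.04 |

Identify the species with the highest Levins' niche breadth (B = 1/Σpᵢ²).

Σp_3ᵢ² = 0.35² + 0.27² + 0.02² + 0.09² + 0.25² + 0.02² = 0.1225 + 0.0729 + 0.0004 + 0.0081 + 0.0625 + 0.0004 = 0.2668
B_3 = 1 / 0.2668 = 3.7481
Σp_1ᵢ² = 0.25² + 0.14² + 0.13² + 0.12² + 0.02² + 0.34² = 0.0625 + 0.0196 + 0.0169 + 0.0144 + 0.0004 + 0.1156 = 0.2294
B_1 = 1 / 0.2294 = 4.3592
Σp_4ᵢ² = 0.19² + 0.13² + 0.34² + 0.02² + 0.26² + 0.06² = 0.0361 + 0.0169 + 0.1156 + 0.0004 + 0.0676 + 0.0036 = 0.2402
B_4 = 1 / 0.2402 = 4.1632
Σp_2ᵢ² = 0.02² + 0.45² + 0.02² + 0.44² + 0.03² + 0.04² = 0.0004 + 0.2025 + 0.0004 + 0.1936 + 0.0009 + 0.0016 = 0.3994
B_2 = 1 / 0.3994 = 2.5038
Highest B → broadest niche (most generalist): species 1 (B = 4.36).

species 1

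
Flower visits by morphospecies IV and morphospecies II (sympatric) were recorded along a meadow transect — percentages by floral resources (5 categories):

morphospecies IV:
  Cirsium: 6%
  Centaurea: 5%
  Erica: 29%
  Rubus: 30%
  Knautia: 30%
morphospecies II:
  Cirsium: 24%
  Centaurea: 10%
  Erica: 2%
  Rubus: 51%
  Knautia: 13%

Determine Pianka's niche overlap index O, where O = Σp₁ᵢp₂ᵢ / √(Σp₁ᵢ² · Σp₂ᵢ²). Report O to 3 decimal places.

Convert percentages to proportions (divide by 100).
Σ p₁ᵢp₂ᵢ = 0.0144 + 0.0050 + 0.0058 + 0.1530 + 0.0390 = 0.2172
Σp_1ᵢ² = 0.06² + 0.05² + 0.29² + 0.30² + 0.30² = 0.0036 + 0.0025 + 0.0841 + 0.0900 + 0.0900 = 0.2702
Σp_2ᵢ² = 0.24² + 0.10² + 0.02² + 0.51² + 0.13² = 0.0576 + 0.0100 + 0.0004 + 0.2601 + 0.0169 = 0.3450
O = 0.2172 / √(0.2702 × 0.3450) = 0.2172 / 0.305318 = 0.71139

0.711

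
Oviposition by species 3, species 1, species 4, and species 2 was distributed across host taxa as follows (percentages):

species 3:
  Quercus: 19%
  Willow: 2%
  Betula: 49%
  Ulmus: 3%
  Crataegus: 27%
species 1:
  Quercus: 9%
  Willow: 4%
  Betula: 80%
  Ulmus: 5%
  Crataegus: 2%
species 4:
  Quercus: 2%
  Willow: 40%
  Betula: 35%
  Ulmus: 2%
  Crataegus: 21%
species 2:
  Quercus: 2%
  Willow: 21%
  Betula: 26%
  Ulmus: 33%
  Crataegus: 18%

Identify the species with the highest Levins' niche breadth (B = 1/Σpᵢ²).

species 2

Convert percentages to proportions (divide by 100).
Σp_3ᵢ² = 0.19² + 0.02² + 0.49² + 0.03² + 0.27² = 0.0361 + 0.0004 + 0.2401 + 0.0009 + 0.0729 = 0.3504
B_3 = 1 / 0.3504 = 2.8539
Σp_1ᵢ² = 0.09² + 0.04² + 0.80² + 0.05² + 0.02² = 0.0081 + 0.0016 + 0.6400 + 0.0025 + 0.0004 = 0.6526
B_1 = 1 / 0.6526 = 1.5323
Σp_4ᵢ² = 0.02² + 0.40² + 0.35² + 0.02² + 0.21² = 0.0004 + 0.1600 + 0.1225 + 0.0004 + 0.0441 = 0.3274
B_4 = 1 / 0.3274 = 3.0544
Σp_2ᵢ² = 0.02² + 0.21² + 0.26² + 0.33² + 0.18² = 0.0004 + 0.0441 + 0.0676 + 0.1089 + 0.0324 = 0.2534
B_2 = 1 / 0.2534 = 3.9463
Highest B → broadest niche (most generalist): species 2 (B = 3.95).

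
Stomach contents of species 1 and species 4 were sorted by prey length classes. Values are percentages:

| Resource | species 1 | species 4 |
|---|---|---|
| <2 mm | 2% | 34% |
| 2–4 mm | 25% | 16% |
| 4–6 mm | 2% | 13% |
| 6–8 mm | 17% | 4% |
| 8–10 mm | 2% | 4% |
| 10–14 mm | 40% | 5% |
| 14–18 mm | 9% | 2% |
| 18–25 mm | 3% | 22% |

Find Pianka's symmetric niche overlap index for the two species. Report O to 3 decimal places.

0.362

Convert percentages to proportions (divide by 100).
Σ p₁ᵢp₂ᵢ = 0.0068 + 0.0400 + 0.0026 + 0.0068 + 0.0008 + 0.0200 + 0.0018 + 0.0066 = 0.0854
Σp_1ᵢ² = 0.02² + 0.25² + 0.02² + 0.17² + 0.02² + 0.40² + 0.09² + 0.03² = 0.0004 + 0.0625 + 0.0004 + 0.0289 + 0.0004 + 0.1600 + 0.0081 + 0.0009 = 0.2616
Σp_2ᵢ² = 0.34² + 0.16² + 0.13² + 0.04² + 0.04² + 0.05² + 0.02² + 0.22² = 0.1156 + 0.0256 + 0.0169 + 0.0016 + 0.0016 + 0.0025 + 0.0004 + 0.0484 = 0.2126
O = 0.0854 / √(0.2616 × 0.2126) = 0.0854 / 0.235831 = 0.36212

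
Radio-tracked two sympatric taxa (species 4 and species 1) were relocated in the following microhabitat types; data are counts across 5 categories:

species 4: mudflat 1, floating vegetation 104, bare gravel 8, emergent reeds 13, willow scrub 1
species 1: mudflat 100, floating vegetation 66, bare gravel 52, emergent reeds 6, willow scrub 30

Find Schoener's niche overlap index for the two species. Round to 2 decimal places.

Proportions for species 4 (n=127): 1/127=0.0079, 104/127=0.8189, 8/127=0.0630, 13/127=0.1024, 1/127=0.0079
Proportions for species 1 (n=254): 100/254=0.3937, 66/254=0.2598, 52/254=0.2047, 6/254=0.0236, 30/254=0.1181
Σ|p₁ᵢ − p₂ᵢ| = 0.3858 + 0.5591 + 0.1417 + 0.0788 + 0.1102 = 1.2756
D = 1 − ½ × 1.2756 = 1 − 0.63780 = 0.36220

0.36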